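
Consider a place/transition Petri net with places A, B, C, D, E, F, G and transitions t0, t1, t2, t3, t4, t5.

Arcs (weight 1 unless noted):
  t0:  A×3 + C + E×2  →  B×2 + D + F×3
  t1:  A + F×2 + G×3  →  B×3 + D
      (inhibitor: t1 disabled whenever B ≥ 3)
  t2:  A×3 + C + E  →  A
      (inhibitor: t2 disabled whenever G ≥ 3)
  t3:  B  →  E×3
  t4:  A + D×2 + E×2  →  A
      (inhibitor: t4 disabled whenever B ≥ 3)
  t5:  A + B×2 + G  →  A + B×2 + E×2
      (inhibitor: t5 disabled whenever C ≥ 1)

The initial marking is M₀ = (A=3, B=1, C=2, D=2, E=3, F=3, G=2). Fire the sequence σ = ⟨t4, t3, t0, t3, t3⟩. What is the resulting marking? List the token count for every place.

(A=0, B=0, C=1, D=1, E=8, F=6, G=2)

step 1: fire t4:  (A=3, B=1, C=2, D=2, E=3, F=3, G=2) → (A=3, B=1, C=2, D=0, E=1, F=3, G=2)
step 2: fire t3:  (A=3, B=1, C=2, D=0, E=1, F=3, G=2) → (A=3, B=0, C=2, D=0, E=4, F=3, G=2)
step 3: fire t0:  (A=3, B=0, C=2, D=0, E=4, F=3, G=2) → (A=0, B=2, C=1, D=1, E=2, F=6, G=2)
step 4: fire t3:  (A=0, B=2, C=1, D=1, E=2, F=6, G=2) → (A=0, B=1, C=1, D=1, E=5, F=6, G=2)
step 5: fire t3:  (A=0, B=1, C=1, D=1, E=5, F=6, G=2) → (A=0, B=0, C=1, D=1, E=8, F=6, G=2)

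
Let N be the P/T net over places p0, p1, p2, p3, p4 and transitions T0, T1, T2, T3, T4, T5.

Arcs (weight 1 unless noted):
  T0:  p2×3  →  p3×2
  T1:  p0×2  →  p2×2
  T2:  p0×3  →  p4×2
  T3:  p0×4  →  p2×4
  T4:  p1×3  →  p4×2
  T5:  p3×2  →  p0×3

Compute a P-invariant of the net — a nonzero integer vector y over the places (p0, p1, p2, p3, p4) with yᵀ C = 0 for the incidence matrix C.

Incidence matrix C (rows=places, cols=transitions):
       T0   T1   T2   T3   T4   T5
   p0   0   -2   -3   -4    0    3
   p1   0    0    0    0   -3    0
   p2  -3    2    0    4    0    0
   p3   2    0    0    0    0   -2
   p4   0    0    2    0    2    0

Candidate y = [2, 2, 2, 3, 3]; check y·C column-wise:
  col T0: 2·0 + 2·0 + 2·-3 + 3·2 + 3·0 = 0
  col T1: 2·-2 + 2·0 + 2·2 + 3·0 + 3·0 = 0
  col T2: 2·-3 + 2·0 + 2·0 + 3·0 + 3·2 = 0
  col T3: 2·-4 + 2·0 + 2·4 + 3·0 + 3·0 = 0
  col T4: 2·0 + 2·-3 + 2·0 + 3·0 + 3·2 = 0
  col T5: 2·3 + 2·0 + 2·0 + 3·-2 + 3·0 = 0

y = (p0:2, p1:2, p2:2, p3:3, p4:3)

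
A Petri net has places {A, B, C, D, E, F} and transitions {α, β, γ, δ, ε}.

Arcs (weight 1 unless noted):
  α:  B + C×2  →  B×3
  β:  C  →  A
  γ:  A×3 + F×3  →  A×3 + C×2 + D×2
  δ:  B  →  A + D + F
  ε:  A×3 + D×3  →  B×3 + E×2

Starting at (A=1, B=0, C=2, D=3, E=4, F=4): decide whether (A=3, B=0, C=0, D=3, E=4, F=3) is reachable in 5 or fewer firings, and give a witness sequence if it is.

NO — not reachable within 5 firings

depth 0: 1 marking
depth 1: 2 markings reached so far
depth 2: 3 markings reached so far
depth 3: 5 markings reached so far
depth 4: 8 markings reached so far
depth 5: 13 markings reached so far
target is not among the 13 markings reachable within 5 steps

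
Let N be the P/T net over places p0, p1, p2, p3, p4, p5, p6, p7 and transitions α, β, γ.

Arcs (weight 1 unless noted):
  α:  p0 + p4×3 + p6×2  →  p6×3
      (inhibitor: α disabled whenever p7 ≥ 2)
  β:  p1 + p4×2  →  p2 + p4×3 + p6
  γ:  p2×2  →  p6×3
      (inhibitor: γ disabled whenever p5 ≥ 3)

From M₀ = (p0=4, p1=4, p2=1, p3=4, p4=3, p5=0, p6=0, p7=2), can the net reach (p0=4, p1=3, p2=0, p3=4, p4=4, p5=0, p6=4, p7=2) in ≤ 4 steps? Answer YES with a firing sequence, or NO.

step 1: fire β:  (p0=4, p1=4, p2=1, p3=4, p4=3, p5=0, p6=0, p7=2) → (p0=4, p1=3, p2=2, p3=4, p4=4, p5=0, p6=1, p7=2)
step 2: fire γ:  (p0=4, p1=3, p2=2, p3=4, p4=4, p5=0, p6=1, p7=2) → (p0=4, p1=3, p2=0, p3=4, p4=4, p5=0, p6=4, p7=2)

YES — reachable via ⟨β, γ⟩ (2 firings)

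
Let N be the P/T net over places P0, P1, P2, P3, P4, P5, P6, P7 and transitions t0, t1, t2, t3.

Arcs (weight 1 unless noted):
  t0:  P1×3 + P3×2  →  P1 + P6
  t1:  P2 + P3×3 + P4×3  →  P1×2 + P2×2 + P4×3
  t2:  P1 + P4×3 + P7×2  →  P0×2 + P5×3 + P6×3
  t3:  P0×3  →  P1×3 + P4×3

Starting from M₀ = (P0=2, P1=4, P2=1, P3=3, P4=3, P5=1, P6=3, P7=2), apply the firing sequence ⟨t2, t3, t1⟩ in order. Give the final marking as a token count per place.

(P0=1, P1=8, P2=2, P3=0, P4=3, P5=4, P6=6, P7=0)

step 1: fire t2:  (P0=2, P1=4, P2=1, P3=3, P4=3, P5=1, P6=3, P7=2) → (P0=4, P1=3, P2=1, P3=3, P4=0, P5=4, P6=6, P7=0)
step 2: fire t3:  (P0=4, P1=3, P2=1, P3=3, P4=0, P5=4, P6=6, P7=0) → (P0=1, P1=6, P2=1, P3=3, P4=3, P5=4, P6=6, P7=0)
step 3: fire t1:  (P0=1, P1=6, P2=1, P3=3, P4=3, P5=4, P6=6, P7=0) → (P0=1, P1=8, P2=2, P3=0, P4=3, P5=4, P6=6, P7=0)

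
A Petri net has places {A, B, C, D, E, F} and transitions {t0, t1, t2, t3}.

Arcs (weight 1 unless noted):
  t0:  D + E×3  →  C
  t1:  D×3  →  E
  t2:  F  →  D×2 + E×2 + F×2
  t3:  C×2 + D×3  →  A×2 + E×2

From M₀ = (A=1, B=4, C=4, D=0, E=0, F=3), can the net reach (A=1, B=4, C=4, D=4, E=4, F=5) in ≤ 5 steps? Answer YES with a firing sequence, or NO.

YES — reachable via ⟨t2, t2⟩ (2 firings)

step 1: fire t2:  (A=1, B=4, C=4, D=0, E=0, F=3) → (A=1, B=4, C=4, D=2, E=2, F=4)
step 2: fire t2:  (A=1, B=4, C=4, D=2, E=2, F=4) → (A=1, B=4, C=4, D=4, E=4, F=5)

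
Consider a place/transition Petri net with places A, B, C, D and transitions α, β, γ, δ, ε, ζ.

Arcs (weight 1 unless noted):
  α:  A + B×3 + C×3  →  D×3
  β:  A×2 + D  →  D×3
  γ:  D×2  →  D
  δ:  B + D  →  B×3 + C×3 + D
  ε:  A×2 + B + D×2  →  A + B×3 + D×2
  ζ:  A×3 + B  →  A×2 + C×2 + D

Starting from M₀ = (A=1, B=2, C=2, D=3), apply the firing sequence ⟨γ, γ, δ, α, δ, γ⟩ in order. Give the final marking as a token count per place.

step 1: fire γ:  (A=1, B=2, C=2, D=3) → (A=1, B=2, C=2, D=2)
step 2: fire γ:  (A=1, B=2, C=2, D=2) → (A=1, B=2, C=2, D=1)
step 3: fire δ:  (A=1, B=2, C=2, D=1) → (A=1, B=4, C=5, D=1)
step 4: fire α:  (A=1, B=4, C=5, D=1) → (A=0, B=1, C=2, D=4)
step 5: fire δ:  (A=0, B=1, C=2, D=4) → (A=0, B=3, C=5, D=4)
step 6: fire γ:  (A=0, B=3, C=5, D=4) → (A=0, B=3, C=5, D=3)

(A=0, B=3, C=5, D=3)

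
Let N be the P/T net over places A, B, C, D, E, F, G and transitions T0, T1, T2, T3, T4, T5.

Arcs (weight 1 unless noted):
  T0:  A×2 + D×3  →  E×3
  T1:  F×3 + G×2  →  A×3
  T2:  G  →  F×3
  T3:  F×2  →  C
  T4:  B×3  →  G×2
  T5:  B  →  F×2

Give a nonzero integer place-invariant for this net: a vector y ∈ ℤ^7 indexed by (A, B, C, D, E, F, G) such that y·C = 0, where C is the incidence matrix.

Incidence matrix C (rows=places, cols=transitions):
       T0   T1   T2   T3   T4   T5
    A  -2    3    0    0    0    0
    B   0    0    0    0   -3   -1
    C   0    0    0    1    0    0
    D  -3    0    0    0    0    0
    E   3    0    0    0    0    0
    F   0   -3    3   -2    0    2
    G   0   -2   -1    0    2    0

Candidate y = [0, 0, 0, 1, 1, 0, 0]; check y·C column-wise:
  col T0: 0·-2 + 1·-3 + 1·3 = 0
  col T1: 0·3 + 1·0 + 1·0 + 0·-3 + 0·-2 = 0
  col T2: 1·0 + 1·0 + 0·3 + 0·-1 = 0
  col T3: 0·1 + 1·0 + 1·0 + 0·-2 = 0
  col T4: 0·-3 + 1·0 + 1·0 + 0·2 = 0
  col T5: 0·-1 + 1·0 + 1·0 + 0·2 = 0

y = (A:0, B:0, C:0, D:1, E:1, F:0, G:0)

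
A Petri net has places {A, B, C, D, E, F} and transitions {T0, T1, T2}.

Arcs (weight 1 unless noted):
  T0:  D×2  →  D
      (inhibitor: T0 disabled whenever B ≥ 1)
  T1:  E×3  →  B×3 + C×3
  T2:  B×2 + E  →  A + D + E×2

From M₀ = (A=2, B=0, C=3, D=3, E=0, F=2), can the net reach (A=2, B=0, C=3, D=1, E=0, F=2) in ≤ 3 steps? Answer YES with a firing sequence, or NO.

YES — reachable via ⟨T0, T0⟩ (2 firings)

step 1: fire T0:  (A=2, B=0, C=3, D=3, E=0, F=2) → (A=2, B=0, C=3, D=2, E=0, F=2)
step 2: fire T0:  (A=2, B=0, C=3, D=2, E=0, F=2) → (A=2, B=0, C=3, D=1, E=0, F=2)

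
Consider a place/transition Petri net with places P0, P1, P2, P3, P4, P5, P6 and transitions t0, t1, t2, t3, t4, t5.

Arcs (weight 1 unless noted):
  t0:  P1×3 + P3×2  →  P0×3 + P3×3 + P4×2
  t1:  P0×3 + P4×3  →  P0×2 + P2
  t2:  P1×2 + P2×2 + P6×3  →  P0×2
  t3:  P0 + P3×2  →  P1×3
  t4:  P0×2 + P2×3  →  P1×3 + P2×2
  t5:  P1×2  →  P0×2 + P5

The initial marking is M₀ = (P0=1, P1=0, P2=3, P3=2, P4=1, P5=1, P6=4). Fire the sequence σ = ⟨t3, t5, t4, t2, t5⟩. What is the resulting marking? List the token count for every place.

(P0=4, P1=0, P2=0, P3=0, P4=1, P5=3, P6=1)

step 1: fire t3:  (P0=1, P1=0, P2=3, P3=2, P4=1, P5=1, P6=4) → (P0=0, P1=3, P2=3, P3=0, P4=1, P5=1, P6=4)
step 2: fire t5:  (P0=0, P1=3, P2=3, P3=0, P4=1, P5=1, P6=4) → (P0=2, P1=1, P2=3, P3=0, P4=1, P5=2, P6=4)
step 3: fire t4:  (P0=2, P1=1, P2=3, P3=0, P4=1, P5=2, P6=4) → (P0=0, P1=4, P2=2, P3=0, P4=1, P5=2, P6=4)
step 4: fire t2:  (P0=0, P1=4, P2=2, P3=0, P4=1, P5=2, P6=4) → (P0=2, P1=2, P2=0, P3=0, P4=1, P5=2, P6=1)
step 5: fire t5:  (P0=2, P1=2, P2=0, P3=0, P4=1, P5=2, P6=1) → (P0=4, P1=0, P2=0, P3=0, P4=1, P5=3, P6=1)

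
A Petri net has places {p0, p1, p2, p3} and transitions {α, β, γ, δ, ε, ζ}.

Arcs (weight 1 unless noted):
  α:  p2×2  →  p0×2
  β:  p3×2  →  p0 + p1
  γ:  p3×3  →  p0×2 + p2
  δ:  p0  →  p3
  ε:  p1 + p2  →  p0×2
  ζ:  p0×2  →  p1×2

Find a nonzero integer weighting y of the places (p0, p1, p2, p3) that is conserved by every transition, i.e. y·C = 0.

y = (p0:1, p1:1, p2:1, p3:1)

Incidence matrix C (rows=places, cols=transitions):
        α    β    γ    δ    ε    ζ
   p0   2    1    2   -1    2   -2
   p1   0    1    0    0   -1    2
   p2  -2    0    1    0   -1    0
   p3   0   -2   -3    1    0    0

Candidate y = [1, 1, 1, 1]; check y·C column-wise:
  col α: 1·2 + 1·0 + 1·-2 + 1·0 = 0
  col β: 1·1 + 1·1 + 1·0 + 1·-2 = 0
  col γ: 1·2 + 1·0 + 1·1 + 1·-3 = 0
  col δ: 1·-1 + 1·0 + 1·0 + 1·1 = 0
  col ε: 1·2 + 1·-1 + 1·-1 + 1·0 = 0
  col ζ: 1·-2 + 1·2 + 1·0 + 1·0 = 0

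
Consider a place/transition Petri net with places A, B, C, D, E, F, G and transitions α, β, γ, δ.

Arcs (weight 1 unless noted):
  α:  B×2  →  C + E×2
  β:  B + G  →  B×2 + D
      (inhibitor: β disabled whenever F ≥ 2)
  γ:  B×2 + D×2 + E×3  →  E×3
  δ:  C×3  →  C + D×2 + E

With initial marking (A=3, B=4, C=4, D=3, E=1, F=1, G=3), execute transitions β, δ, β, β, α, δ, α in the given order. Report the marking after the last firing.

(A=3, B=3, C=2, D=10, E=7, F=1, G=0)

step 1: fire β:  (A=3, B=4, C=4, D=3, E=1, F=1, G=3) → (A=3, B=5, C=4, D=4, E=1, F=1, G=2)
step 2: fire δ:  (A=3, B=5, C=4, D=4, E=1, F=1, G=2) → (A=3, B=5, C=2, D=6, E=2, F=1, G=2)
step 3: fire β:  (A=3, B=5, C=2, D=6, E=2, F=1, G=2) → (A=3, B=6, C=2, D=7, E=2, F=1, G=1)
step 4: fire β:  (A=3, B=6, C=2, D=7, E=2, F=1, G=1) → (A=3, B=7, C=2, D=8, E=2, F=1, G=0)
step 5: fire α:  (A=3, B=7, C=2, D=8, E=2, F=1, G=0) → (A=3, B=5, C=3, D=8, E=4, F=1, G=0)
step 6: fire δ:  (A=3, B=5, C=3, D=8, E=4, F=1, G=0) → (A=3, B=5, C=1, D=10, E=5, F=1, G=0)
step 7: fire α:  (A=3, B=5, C=1, D=10, E=5, F=1, G=0) → (A=3, B=3, C=2, D=10, E=7, F=1, G=0)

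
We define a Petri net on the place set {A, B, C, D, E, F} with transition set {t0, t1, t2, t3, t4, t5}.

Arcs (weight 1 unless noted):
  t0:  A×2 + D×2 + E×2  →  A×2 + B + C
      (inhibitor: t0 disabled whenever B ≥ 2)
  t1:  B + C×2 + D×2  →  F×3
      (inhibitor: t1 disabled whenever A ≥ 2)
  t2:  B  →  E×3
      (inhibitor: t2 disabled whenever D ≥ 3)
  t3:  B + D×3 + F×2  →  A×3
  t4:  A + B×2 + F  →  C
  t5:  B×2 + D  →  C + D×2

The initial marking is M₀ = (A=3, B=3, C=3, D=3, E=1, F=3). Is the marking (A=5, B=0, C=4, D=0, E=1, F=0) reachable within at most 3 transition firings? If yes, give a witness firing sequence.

step 1: fire t3:  (A=3, B=3, C=3, D=3, E=1, F=3) → (A=6, B=2, C=3, D=0, E=1, F=1)
step 2: fire t4:  (A=6, B=2, C=3, D=0, E=1, F=1) → (A=5, B=0, C=4, D=0, E=1, F=0)

YES — reachable via ⟨t3, t4⟩ (2 firings)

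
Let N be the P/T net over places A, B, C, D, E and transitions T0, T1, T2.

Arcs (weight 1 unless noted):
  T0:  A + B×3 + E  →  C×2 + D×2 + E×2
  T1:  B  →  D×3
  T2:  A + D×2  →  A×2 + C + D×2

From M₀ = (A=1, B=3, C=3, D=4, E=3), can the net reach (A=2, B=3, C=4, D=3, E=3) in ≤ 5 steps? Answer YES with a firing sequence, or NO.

NO — not reachable within 5 firings

depth 0: 1 marking
depth 1: 4 markings reached so far
depth 2: 8 markings reached so far
depth 3: 13 markings reached so far
depth 4: 18 markings reached so far
depth 5: 23 markings reached so far
target is not among the 23 markings reachable within 5 steps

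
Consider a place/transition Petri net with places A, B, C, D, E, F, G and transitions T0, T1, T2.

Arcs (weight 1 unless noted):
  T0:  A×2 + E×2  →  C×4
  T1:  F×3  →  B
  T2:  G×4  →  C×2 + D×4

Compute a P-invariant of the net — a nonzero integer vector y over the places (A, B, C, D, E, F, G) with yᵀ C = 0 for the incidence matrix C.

y = (A:4, B:0, C:2, D:-1, E:0, F:0, G:0)

Incidence matrix C (rows=places, cols=transitions):
       T0   T1   T2
    A  -2    0    0
    B   0    1    0
    C   4    0    2
    D   0    0    4
    E  -2    0    0
    F   0   -3    0
    G   0    0   -4

Candidate y = [4, 0, 2, -1, 0, 0, 0]; check y·C column-wise:
  col T0: 4·-2 + 2·4 + -1·0 + 0·-2 = 0
  col T1: 4·0 + 0·1 + 2·0 + -1·0 + 0·-3 = 0
  col T2: 4·0 + 2·2 + -1·4 + 0·-4 = 0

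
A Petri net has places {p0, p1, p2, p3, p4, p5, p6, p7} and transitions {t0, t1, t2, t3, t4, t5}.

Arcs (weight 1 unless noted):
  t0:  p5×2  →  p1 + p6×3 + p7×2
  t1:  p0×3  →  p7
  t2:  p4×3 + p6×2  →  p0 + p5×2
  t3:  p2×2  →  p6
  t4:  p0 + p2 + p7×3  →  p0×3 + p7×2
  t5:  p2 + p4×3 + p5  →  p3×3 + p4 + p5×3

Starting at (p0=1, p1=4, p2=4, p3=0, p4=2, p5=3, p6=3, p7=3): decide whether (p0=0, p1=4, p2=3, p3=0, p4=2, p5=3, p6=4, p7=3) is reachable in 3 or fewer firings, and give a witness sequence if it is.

NO — not reachable within 3 firings

depth 0: 1 marking
depth 1: 4 markings reached so far
depth 2: 9 markings reached so far
depth 3: 14 markings reached so far
target is not among the 14 markings reachable within 3 steps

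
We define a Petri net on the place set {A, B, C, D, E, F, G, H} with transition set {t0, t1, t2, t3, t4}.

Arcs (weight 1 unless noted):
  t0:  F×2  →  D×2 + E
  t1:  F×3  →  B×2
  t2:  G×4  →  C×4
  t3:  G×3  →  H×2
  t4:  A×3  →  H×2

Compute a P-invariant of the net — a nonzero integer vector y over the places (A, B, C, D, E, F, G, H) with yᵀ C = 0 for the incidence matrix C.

y = (A:0, B:0, C:0, D:1, E:-2, F:0, G:0, H:0)

Incidence matrix C (rows=places, cols=transitions):
       t0   t1   t2   t3   t4
    A   0    0    0    0   -3
    B   0    2    0    0    0
    C   0    0    4    0    0
    D   2    0    0    0    0
    E   1    0    0    0    0
    F  -2   -3    0    0    0
    G   0    0   -4   -3    0
    H   0    0    0    2    2

Candidate y = [0, 0, 0, 1, -2, 0, 0, 0]; check y·C column-wise:
  col t0: 1·2 + -2·1 + 0·-2 = 0
  col t1: 0·2 + 1·0 + -2·0 + 0·-3 = 0
  col t2: 0·4 + 1·0 + -2·0 + 0·-4 = 0
  col t3: 1·0 + -2·0 + 0·-3 + 0·2 = 0
  col t4: 0·-3 + 1·0 + -2·0 + 0·2 = 0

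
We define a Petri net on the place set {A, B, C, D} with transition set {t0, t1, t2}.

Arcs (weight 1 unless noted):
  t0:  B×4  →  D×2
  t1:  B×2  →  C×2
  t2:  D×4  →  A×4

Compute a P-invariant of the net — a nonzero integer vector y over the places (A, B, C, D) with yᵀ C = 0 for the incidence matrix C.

Incidence matrix C (rows=places, cols=transitions):
       t0   t1   t2
    A   0    0    4
    B  -4   -2    0
    C   0    2    0
    D   2    0   -4

Candidate y = [2, 1, 1, 2]; check y·C column-wise:
  col t0: 2·0 + 1·-4 + 1·0 + 2·2 = 0
  col t1: 2·0 + 1·-2 + 1·2 + 2·0 = 0
  col t2: 2·4 + 1·0 + 1·0 + 2·-4 = 0

y = (A:2, B:1, C:1, D:2)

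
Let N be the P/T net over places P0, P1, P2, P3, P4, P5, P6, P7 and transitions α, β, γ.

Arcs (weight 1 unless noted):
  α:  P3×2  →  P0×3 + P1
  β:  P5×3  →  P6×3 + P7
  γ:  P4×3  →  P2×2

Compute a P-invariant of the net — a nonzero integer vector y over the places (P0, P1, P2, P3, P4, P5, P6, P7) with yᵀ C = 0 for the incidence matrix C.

y = (P0:1, P1:-3, P2:0, P3:0, P4:0, P5:0, P6:0, P7:0)

Incidence matrix C (rows=places, cols=transitions):
        α    β    γ
   P0   3    0    0
   P1   1    0    0
   P2   0    0    2
   P3  -2    0    0
   P4   0    0   -3
   P5   0   -3    0
   P6   0    3    0
   P7   0    1    0

Candidate y = [1, -3, 0, 0, 0, 0, 0, 0]; check y·C column-wise:
  col α: 1·3 + -3·1 + 0·-2 = 0
  col β: 1·0 + -3·0 + 0·-3 + 0·3 + 0·1 = 0
  col γ: 1·0 + -3·0 + 0·2 + 0·-3 = 0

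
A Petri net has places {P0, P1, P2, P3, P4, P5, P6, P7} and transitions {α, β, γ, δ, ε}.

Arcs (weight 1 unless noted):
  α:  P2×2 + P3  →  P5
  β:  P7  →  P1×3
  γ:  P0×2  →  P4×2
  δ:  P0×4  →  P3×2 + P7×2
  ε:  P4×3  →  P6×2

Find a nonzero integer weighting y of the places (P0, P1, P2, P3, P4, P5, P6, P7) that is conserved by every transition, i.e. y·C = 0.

y = (P0:0, P1:0, P2:1, P3:0, P4:0, P5:2, P6:0, P7:0)

Incidence matrix C (rows=places, cols=transitions):
        α    β    γ    δ    ε
   P0   0    0   -2   -4    0
   P1   0    3    0    0    0
   P2  -2    0    0    0    0
   P3  -1    0    0    2    0
   P4   0    0    2    0   -3
   P5   1    0    0    0    0
   P6   0    0    0    0    2
   P7   0   -1    0    2    0

Candidate y = [0, 0, 1, 0, 0, 2, 0, 0]; check y·C column-wise:
  col α: 1·-2 + 0·-1 + 2·1 = 0
  col β: 0·3 + 1·0 + 2·0 + 0·-1 = 0
  col γ: 0·-2 + 1·0 + 0·2 + 2·0 = 0
  col δ: 0·-4 + 1·0 + 0·2 + 2·0 + 0·2 = 0
  col ε: 1·0 + 0·-3 + 2·0 + 0·2 = 0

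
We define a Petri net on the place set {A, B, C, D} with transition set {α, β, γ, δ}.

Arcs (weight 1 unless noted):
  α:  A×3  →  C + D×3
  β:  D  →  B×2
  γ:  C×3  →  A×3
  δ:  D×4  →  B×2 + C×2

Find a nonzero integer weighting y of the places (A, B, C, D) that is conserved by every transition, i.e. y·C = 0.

y = (A:3, B:1, C:3, D:2)

Incidence matrix C (rows=places, cols=transitions):
        α    β    γ    δ
    A  -3    0    3    0
    B   0    2    0    2
    C   1    0   -3    2
    D   3   -1    0   -4

Candidate y = [3, 1, 3, 2]; check y·C column-wise:
  col α: 3·-3 + 1·0 + 3·1 + 2·3 = 0
  col β: 3·0 + 1·2 + 3·0 + 2·-1 = 0
  col γ: 3·3 + 1·0 + 3·-3 + 2·0 = 0
  col δ: 3·0 + 1·2 + 3·2 + 2·-4 = 0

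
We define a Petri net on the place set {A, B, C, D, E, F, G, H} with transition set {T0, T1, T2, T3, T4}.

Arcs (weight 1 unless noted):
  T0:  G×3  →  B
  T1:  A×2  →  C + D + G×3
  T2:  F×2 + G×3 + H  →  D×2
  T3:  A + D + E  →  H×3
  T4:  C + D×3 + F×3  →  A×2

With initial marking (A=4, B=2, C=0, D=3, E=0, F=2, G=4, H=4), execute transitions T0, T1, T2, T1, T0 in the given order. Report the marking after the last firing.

step 1: fire T0:  (A=4, B=2, C=0, D=3, E=0, F=2, G=4, H=4) → (A=4, B=3, C=0, D=3, E=0, F=2, G=1, H=4)
step 2: fire T1:  (A=4, B=3, C=0, D=3, E=0, F=2, G=1, H=4) → (A=2, B=3, C=1, D=4, E=0, F=2, G=4, H=4)
step 3: fire T2:  (A=2, B=3, C=1, D=4, E=0, F=2, G=4, H=4) → (A=2, B=3, C=1, D=6, E=0, F=0, G=1, H=3)
step 4: fire T1:  (A=2, B=3, C=1, D=6, E=0, F=0, G=1, H=3) → (A=0, B=3, C=2, D=7, E=0, F=0, G=4, H=3)
step 5: fire T0:  (A=0, B=3, C=2, D=7, E=0, F=0, G=4, H=3) → (A=0, B=4, C=2, D=7, E=0, F=0, G=1, H=3)

(A=0, B=4, C=2, D=7, E=0, F=0, G=1, H=3)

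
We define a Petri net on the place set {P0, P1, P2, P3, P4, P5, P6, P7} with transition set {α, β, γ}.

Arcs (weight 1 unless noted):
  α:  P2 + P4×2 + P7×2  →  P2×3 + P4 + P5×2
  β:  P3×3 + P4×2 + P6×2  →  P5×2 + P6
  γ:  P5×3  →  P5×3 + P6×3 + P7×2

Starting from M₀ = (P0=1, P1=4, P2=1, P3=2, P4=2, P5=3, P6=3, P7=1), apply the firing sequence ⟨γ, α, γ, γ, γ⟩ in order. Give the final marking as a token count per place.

step 1: fire γ:  (P0=1, P1=4, P2=1, P3=2, P4=2, P5=3, P6=3, P7=1) → (P0=1, P1=4, P2=1, P3=2, P4=2, P5=3, P6=6, P7=3)
step 2: fire α:  (P0=1, P1=4, P2=1, P3=2, P4=2, P5=3, P6=6, P7=3) → (P0=1, P1=4, P2=3, P3=2, P4=1, P5=5, P6=6, P7=1)
step 3: fire γ:  (P0=1, P1=4, P2=3, P3=2, P4=1, P5=5, P6=6, P7=1) → (P0=1, P1=4, P2=3, P3=2, P4=1, P5=5, P6=9, P7=3)
step 4: fire γ:  (P0=1, P1=4, P2=3, P3=2, P4=1, P5=5, P6=9, P7=3) → (P0=1, P1=4, P2=3, P3=2, P4=1, P5=5, P6=12, P7=5)
step 5: fire γ:  (P0=1, P1=4, P2=3, P3=2, P4=1, P5=5, P6=12, P7=5) → (P0=1, P1=4, P2=3, P3=2, P4=1, P5=5, P6=15, P7=7)

(P0=1, P1=4, P2=3, P3=2, P4=1, P5=5, P6=15, P7=7)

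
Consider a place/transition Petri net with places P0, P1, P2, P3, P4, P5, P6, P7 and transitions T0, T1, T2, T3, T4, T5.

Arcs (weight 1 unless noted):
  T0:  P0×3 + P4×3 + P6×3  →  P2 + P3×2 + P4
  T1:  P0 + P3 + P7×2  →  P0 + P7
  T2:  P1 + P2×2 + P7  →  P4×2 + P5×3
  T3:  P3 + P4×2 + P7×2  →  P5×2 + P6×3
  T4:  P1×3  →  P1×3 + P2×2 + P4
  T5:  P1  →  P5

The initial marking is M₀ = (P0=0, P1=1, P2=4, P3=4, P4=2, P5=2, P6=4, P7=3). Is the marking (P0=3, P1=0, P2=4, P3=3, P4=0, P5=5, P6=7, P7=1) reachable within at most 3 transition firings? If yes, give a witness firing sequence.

depth 0: 1 marking
depth 1: 4 markings reached so far
depth 2: 6 markings reached so far
depth 3: 6 markings reached so far
(frontier empty at depth 3; search complete)
target is not among the 6 markings reachable within 3 steps

NO — not reachable within 3 firings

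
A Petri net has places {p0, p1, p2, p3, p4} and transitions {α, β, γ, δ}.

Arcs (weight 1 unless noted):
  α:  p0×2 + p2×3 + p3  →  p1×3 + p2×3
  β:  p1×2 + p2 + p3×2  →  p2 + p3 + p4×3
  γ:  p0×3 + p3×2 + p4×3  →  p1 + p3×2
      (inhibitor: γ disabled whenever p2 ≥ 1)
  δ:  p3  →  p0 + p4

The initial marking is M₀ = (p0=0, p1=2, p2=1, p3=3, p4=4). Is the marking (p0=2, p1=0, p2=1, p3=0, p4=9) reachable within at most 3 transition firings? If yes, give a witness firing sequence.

YES — reachable via ⟨β, δ, δ⟩ (3 firings)

step 1: fire β:  (p0=0, p1=2, p2=1, p3=3, p4=4) → (p0=0, p1=0, p2=1, p3=2, p4=7)
step 2: fire δ:  (p0=0, p1=0, p2=1, p3=2, p4=7) → (p0=1, p1=0, p2=1, p3=1, p4=8)
step 3: fire δ:  (p0=1, p1=0, p2=1, p3=1, p4=8) → (p0=2, p1=0, p2=1, p3=0, p4=9)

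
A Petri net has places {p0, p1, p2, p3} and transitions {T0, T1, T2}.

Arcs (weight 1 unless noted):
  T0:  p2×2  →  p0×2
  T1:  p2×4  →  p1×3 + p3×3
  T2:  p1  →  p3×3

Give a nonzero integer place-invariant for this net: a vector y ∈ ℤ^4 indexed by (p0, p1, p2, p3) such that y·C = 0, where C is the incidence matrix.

y = (p0:3, p1:3, p2:3, p3:1)

Incidence matrix C (rows=places, cols=transitions):
       T0   T1   T2
   p0   2    0    0
   p1   0    3   -1
   p2  -2   -4    0
   p3   0    3    3

Candidate y = [3, 3, 3, 1]; check y·C column-wise:
  col T0: 3·2 + 3·0 + 3·-2 + 1·0 = 0
  col T1: 3·0 + 3·3 + 3·-4 + 1·3 = 0
  col T2: 3·0 + 3·-1 + 3·0 + 1·3 = 0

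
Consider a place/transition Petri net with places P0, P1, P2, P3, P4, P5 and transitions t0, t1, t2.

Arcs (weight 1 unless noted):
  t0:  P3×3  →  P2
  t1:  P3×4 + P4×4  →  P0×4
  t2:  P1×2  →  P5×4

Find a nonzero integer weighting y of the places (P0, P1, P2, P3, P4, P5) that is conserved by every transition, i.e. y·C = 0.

Incidence matrix C (rows=places, cols=transitions):
       t0   t1   t2
   P0   0    4    0
   P1   0    0   -2
   P2   1    0    0
   P3  -3   -4    0
   P4   0   -4    0
   P5   0    0    4

Candidate y = [1, 0, 3, 1, 0, 0]; check y·C column-wise:
  col t0: 1·0 + 3·1 + 1·-3 = 0
  col t1: 1·4 + 3·0 + 1·-4 + 0·-4 = 0
  col t2: 1·0 + 0·-2 + 3·0 + 1·0 + 0·4 = 0

y = (P0:1, P1:0, P2:3, P3:1, P4:0, P5:0)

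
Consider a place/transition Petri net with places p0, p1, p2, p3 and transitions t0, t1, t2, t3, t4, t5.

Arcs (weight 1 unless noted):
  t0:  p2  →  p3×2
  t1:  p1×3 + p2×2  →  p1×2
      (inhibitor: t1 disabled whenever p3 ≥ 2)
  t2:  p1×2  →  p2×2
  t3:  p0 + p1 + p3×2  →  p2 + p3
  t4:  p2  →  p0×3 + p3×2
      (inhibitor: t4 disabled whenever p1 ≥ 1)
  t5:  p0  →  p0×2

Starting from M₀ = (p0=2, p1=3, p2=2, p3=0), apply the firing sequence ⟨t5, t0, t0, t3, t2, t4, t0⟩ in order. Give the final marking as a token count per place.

(p0=5, p1=0, p2=1, p3=7)

step 1: fire t5:  (p0=2, p1=3, p2=2, p3=0) → (p0=3, p1=3, p2=2, p3=0)
step 2: fire t0:  (p0=3, p1=3, p2=2, p3=0) → (p0=3, p1=3, p2=1, p3=2)
step 3: fire t0:  (p0=3, p1=3, p2=1, p3=2) → (p0=3, p1=3, p2=0, p3=4)
step 4: fire t3:  (p0=3, p1=3, p2=0, p3=4) → (p0=2, p1=2, p2=1, p3=3)
step 5: fire t2:  (p0=2, p1=2, p2=1, p3=3) → (p0=2, p1=0, p2=3, p3=3)
step 6: fire t4:  (p0=2, p1=0, p2=3, p3=3) → (p0=5, p1=0, p2=2, p3=5)
step 7: fire t0:  (p0=5, p1=0, p2=2, p3=5) → (p0=5, p1=0, p2=1, p3=7)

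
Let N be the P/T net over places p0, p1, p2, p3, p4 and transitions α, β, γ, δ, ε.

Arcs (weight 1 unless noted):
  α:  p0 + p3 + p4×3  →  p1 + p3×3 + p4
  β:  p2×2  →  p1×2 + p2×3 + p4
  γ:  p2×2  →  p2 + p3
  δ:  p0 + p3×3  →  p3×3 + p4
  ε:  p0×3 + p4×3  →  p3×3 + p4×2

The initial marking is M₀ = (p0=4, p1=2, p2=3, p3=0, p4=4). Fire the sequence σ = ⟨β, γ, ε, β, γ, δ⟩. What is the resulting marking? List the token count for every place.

(p0=0, p1=6, p2=3, p3=5, p4=6)

step 1: fire β:  (p0=4, p1=2, p2=3, p3=0, p4=4) → (p0=4, p1=4, p2=4, p3=0, p4=5)
step 2: fire γ:  (p0=4, p1=4, p2=4, p3=0, p4=5) → (p0=4, p1=4, p2=3, p3=1, p4=5)
step 3: fire ε:  (p0=4, p1=4, p2=3, p3=1, p4=5) → (p0=1, p1=4, p2=3, p3=4, p4=4)
step 4: fire β:  (p0=1, p1=4, p2=3, p3=4, p4=4) → (p0=1, p1=6, p2=4, p3=4, p4=5)
step 5: fire γ:  (p0=1, p1=6, p2=4, p3=4, p4=5) → (p0=1, p1=6, p2=3, p3=5, p4=5)
step 6: fire δ:  (p0=1, p1=6, p2=3, p3=5, p4=5) → (p0=0, p1=6, p2=3, p3=5, p4=6)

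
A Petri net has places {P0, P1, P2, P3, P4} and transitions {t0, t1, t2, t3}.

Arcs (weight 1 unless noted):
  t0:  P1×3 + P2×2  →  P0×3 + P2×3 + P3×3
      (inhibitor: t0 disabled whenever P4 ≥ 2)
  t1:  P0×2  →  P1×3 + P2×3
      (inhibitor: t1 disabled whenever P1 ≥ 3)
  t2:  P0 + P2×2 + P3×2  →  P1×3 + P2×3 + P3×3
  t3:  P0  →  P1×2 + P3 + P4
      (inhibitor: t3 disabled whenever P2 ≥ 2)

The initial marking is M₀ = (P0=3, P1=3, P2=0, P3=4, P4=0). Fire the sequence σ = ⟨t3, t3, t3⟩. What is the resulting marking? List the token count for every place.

(P0=0, P1=9, P2=0, P3=7, P4=3)

step 1: fire t3:  (P0=3, P1=3, P2=0, P3=4, P4=0) → (P0=2, P1=5, P2=0, P3=5, P4=1)
step 2: fire t3:  (P0=2, P1=5, P2=0, P3=5, P4=1) → (P0=1, P1=7, P2=0, P3=6, P4=2)
step 3: fire t3:  (P0=1, P1=7, P2=0, P3=6, P4=2) → (P0=0, P1=9, P2=0, P3=7, P4=3)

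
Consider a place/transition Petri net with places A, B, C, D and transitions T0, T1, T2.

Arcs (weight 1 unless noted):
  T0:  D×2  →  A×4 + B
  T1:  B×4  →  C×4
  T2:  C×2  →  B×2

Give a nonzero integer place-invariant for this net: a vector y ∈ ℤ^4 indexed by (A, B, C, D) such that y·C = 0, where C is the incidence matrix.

y = (A:1, B:-4, C:-4, D:0)

Incidence matrix C (rows=places, cols=transitions):
       T0   T1   T2
    A   4    0    0
    B   1   -4    2
    C   0    4   -2
    D  -2    0    0

Candidate y = [1, -4, -4, 0]; check y·C column-wise:
  col T0: 1·4 + -4·1 + -4·0 + 0·-2 = 0
  col T1: 1·0 + -4·-4 + -4·4 = 0
  col T2: 1·0 + -4·2 + -4·-2 = 0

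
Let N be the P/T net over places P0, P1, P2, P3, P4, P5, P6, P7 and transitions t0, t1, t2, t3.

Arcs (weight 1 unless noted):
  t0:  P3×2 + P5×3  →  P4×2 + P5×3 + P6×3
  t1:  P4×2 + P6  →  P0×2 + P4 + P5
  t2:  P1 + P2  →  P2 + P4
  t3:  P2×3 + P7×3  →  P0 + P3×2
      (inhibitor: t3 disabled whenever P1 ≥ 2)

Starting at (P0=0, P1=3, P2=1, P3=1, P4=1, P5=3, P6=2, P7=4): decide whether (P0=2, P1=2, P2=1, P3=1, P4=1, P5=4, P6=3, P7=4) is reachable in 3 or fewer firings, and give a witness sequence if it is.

depth 0: 1 marking
depth 1: 2 markings reached so far
depth 2: 4 markings reached so far
depth 3: 6 markings reached so far
target is not among the 6 markings reachable within 3 steps

NO — not reachable within 3 firings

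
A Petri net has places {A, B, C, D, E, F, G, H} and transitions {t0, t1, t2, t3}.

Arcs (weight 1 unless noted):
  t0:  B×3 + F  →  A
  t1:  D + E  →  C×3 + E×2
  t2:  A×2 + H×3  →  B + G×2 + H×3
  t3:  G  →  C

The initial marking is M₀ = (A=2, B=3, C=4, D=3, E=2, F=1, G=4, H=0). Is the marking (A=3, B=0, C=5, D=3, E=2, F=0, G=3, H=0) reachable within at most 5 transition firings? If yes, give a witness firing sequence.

step 1: fire t0:  (A=2, B=3, C=4, D=3, E=2, F=1, G=4, H=0) → (A=3, B=0, C=4, D=3, E=2, F=0, G=4, H=0)
step 2: fire t3:  (A=3, B=0, C=4, D=3, E=2, F=0, G=4, H=0) → (A=3, B=0, C=5, D=3, E=2, F=0, G=3, H=0)

YES — reachable via ⟨t0, t3⟩ (2 firings)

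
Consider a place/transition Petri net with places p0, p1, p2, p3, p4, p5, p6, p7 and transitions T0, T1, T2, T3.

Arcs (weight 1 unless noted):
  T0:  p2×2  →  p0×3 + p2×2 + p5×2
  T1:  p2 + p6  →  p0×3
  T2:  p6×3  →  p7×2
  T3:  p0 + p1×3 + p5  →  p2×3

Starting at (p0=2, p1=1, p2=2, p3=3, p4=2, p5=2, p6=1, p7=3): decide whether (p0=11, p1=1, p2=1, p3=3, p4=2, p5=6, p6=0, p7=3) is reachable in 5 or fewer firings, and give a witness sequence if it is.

YES — reachable via ⟨T0, T0, T1⟩ (3 firings)

step 1: fire T0:  (p0=2, p1=1, p2=2, p3=3, p4=2, p5=2, p6=1, p7=3) → (p0=5, p1=1, p2=2, p3=3, p4=2, p5=4, p6=1, p7=3)
step 2: fire T0:  (p0=5, p1=1, p2=2, p3=3, p4=2, p5=4, p6=1, p7=3) → (p0=8, p1=1, p2=2, p3=3, p4=2, p5=6, p6=1, p7=3)
step 3: fire T1:  (p0=8, p1=1, p2=2, p3=3, p4=2, p5=6, p6=1, p7=3) → (p0=11, p1=1, p2=1, p3=3, p4=2, p5=6, p6=0, p7=3)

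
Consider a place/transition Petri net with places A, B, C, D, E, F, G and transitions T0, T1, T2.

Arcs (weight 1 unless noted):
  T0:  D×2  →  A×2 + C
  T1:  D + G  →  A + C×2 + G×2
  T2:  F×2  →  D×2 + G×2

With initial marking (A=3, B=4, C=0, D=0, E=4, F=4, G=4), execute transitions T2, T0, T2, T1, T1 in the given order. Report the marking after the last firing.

(A=7, B=4, C=5, D=0, E=4, F=0, G=10)

step 1: fire T2:  (A=3, B=4, C=0, D=0, E=4, F=4, G=4) → (A=3, B=4, C=0, D=2, E=4, F=2, G=6)
step 2: fire T0:  (A=3, B=4, C=0, D=2, E=4, F=2, G=6) → (A=5, B=4, C=1, D=0, E=4, F=2, G=6)
step 3: fire T2:  (A=5, B=4, C=1, D=0, E=4, F=2, G=6) → (A=5, B=4, C=1, D=2, E=4, F=0, G=8)
step 4: fire T1:  (A=5, B=4, C=1, D=2, E=4, F=0, G=8) → (A=6, B=4, C=3, D=1, E=4, F=0, G=9)
step 5: fire T1:  (A=6, B=4, C=3, D=1, E=4, F=0, G=9) → (A=7, B=4, C=5, D=0, E=4, F=0, G=10)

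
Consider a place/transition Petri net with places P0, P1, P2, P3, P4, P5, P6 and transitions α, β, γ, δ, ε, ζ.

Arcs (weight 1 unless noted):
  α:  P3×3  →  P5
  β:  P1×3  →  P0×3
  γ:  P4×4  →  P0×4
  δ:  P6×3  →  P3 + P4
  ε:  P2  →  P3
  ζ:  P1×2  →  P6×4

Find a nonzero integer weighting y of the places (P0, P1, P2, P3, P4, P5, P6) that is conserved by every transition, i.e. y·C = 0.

y = (P0:2, P1:2, P2:1, P3:1, P4:2, P5:3, P6:1)

Incidence matrix C (rows=places, cols=transitions):
        α    β    γ    δ    ε    ζ
   P0   0    3    4    0    0    0
   P1   0   -3    0    0    0   -2
   P2   0    0    0    0   -1    0
   P3  -3    0    0    1    1    0
   P4   0    0   -4    1    0    0
   P5   1    0    0    0    0    0
   P6   0    0    0   -3    0    4

Candidate y = [2, 2, 1, 1, 2, 3, 1]; check y·C column-wise:
  col α: 2·0 + 2·0 + 1·0 + 1·-3 + 2·0 + 3·1 + 1·0 = 0
  col β: 2·3 + 2·-3 + 1·0 + 1·0 + 2·0 + 3·0 + 1·0 = 0
  col γ: 2·4 + 2·0 + 1·0 + 1·0 + 2·-4 + 3·0 + 1·0 = 0
  col δ: 2·0 + 2·0 + 1·0 + 1·1 + 2·1 + 3·0 + 1·-3 = 0
  col ε: 2·0 + 2·0 + 1·-1 + 1·1 + 2·0 + 3·0 + 1·0 = 0
  col ζ: 2·0 + 2·-2 + 1·0 + 1·0 + 2·0 + 3·0 + 1·4 = 0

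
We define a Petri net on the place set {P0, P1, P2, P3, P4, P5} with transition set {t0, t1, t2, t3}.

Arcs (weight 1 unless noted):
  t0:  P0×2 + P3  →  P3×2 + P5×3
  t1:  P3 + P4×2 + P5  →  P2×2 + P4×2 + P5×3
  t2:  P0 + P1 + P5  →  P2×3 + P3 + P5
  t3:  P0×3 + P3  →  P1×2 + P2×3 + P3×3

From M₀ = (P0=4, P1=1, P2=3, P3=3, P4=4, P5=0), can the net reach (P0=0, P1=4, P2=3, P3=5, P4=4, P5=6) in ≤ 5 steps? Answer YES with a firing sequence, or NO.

NO — not reachable within 5 firings

depth 0: 1 marking
depth 1: 3 markings reached so far
depth 2: 6 markings reached so far
depth 3: 9 markings reached so far
depth 4: 12 markings reached so far
depth 5: 15 markings reached so far
target is not among the 15 markings reachable within 5 steps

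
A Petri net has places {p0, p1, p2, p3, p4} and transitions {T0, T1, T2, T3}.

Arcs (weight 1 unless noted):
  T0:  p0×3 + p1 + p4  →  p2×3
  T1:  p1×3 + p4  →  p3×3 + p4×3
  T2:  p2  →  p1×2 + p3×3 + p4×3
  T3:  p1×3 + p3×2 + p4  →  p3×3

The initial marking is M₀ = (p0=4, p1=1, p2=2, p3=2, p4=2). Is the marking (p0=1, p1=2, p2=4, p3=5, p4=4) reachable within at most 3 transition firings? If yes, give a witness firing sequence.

YES — reachable via ⟨T0, T2⟩ (2 firings)

step 1: fire T0:  (p0=4, p1=1, p2=2, p3=2, p4=2) → (p0=1, p1=0, p2=5, p3=2, p4=1)
step 2: fire T2:  (p0=1, p1=0, p2=5, p3=2, p4=1) → (p0=1, p1=2, p2=4, p3=5, p4=4)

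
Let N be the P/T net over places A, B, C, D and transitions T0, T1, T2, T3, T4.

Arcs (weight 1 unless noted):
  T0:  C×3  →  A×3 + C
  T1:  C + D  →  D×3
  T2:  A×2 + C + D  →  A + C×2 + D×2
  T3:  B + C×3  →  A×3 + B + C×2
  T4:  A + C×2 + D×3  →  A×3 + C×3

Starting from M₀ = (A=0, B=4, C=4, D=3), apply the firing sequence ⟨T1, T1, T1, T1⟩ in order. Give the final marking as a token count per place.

(A=0, B=4, C=0, D=11)

step 1: fire T1:  (A=0, B=4, C=4, D=3) → (A=0, B=4, C=3, D=5)
step 2: fire T1:  (A=0, B=4, C=3, D=5) → (A=0, B=4, C=2, D=7)
step 3: fire T1:  (A=0, B=4, C=2, D=7) → (A=0, B=4, C=1, D=9)
step 4: fire T1:  (A=0, B=4, C=1, D=9) → (A=0, B=4, C=0, D=11)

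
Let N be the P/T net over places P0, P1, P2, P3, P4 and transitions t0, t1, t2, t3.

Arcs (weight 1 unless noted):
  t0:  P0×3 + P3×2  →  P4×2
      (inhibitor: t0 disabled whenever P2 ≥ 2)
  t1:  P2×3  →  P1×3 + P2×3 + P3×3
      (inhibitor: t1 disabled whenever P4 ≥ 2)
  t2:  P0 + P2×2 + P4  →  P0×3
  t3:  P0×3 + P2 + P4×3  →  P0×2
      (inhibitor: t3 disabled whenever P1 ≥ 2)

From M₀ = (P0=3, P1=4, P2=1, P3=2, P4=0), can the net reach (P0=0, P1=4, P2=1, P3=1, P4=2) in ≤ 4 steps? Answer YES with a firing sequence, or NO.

NO — not reachable within 4 firings

depth 0: 1 marking
depth 1: 2 markings reached so far
depth 2: 2 markings reached so far
(frontier empty at depth 2; search complete)
target is not among the 2 markings reachable within 4 steps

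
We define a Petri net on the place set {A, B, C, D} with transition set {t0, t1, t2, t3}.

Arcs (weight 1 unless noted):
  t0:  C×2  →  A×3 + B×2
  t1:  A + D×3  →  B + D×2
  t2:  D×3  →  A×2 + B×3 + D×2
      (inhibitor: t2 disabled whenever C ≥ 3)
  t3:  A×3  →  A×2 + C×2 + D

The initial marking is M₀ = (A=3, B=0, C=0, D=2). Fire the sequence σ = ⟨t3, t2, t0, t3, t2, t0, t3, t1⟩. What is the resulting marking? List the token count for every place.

(A=9, B=11, C=2, D=2)

step 1: fire t3:  (A=3, B=0, C=0, D=2) → (A=2, B=0, C=2, D=3)
step 2: fire t2:  (A=2, B=0, C=2, D=3) → (A=4, B=3, C=2, D=2)
step 3: fire t0:  (A=4, B=3, C=2, D=2) → (A=7, B=5, C=0, D=2)
step 4: fire t3:  (A=7, B=5, C=0, D=2) → (A=6, B=5, C=2, D=3)
step 5: fire t2:  (A=6, B=5, C=2, D=3) → (A=8, B=8, C=2, D=2)
step 6: fire t0:  (A=8, B=8, C=2, D=2) → (A=11, B=10, C=0, D=2)
step 7: fire t3:  (A=11, B=10, C=0, D=2) → (A=10, B=10, C=2, D=3)
step 8: fire t1:  (A=10, B=10, C=2, D=3) → (A=9, B=11, C=2, D=2)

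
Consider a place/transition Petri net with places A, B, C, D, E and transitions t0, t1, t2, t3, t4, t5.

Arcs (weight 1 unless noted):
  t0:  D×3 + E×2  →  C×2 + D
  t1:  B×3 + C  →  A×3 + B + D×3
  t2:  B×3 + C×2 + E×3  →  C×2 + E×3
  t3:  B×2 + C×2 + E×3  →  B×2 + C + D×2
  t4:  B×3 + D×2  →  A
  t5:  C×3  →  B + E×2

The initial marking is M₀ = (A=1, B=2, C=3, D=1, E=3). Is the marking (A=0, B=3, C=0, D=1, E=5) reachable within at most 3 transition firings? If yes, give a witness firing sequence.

depth 0: 1 marking
depth 1: 3 markings reached so far
depth 2: 3 markings reached so far
(frontier empty at depth 2; search complete)
target is not among the 3 markings reachable within 3 steps

NO — not reachable within 3 firings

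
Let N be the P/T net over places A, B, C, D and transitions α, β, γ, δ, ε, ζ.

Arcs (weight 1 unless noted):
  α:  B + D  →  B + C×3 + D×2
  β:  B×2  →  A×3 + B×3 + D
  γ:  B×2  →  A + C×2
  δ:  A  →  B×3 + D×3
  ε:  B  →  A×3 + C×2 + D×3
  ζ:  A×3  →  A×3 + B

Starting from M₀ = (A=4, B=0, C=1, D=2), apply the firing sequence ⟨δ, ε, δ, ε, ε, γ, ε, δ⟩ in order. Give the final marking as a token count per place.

step 1: fire δ:  (A=4, B=0, C=1, D=2) → (A=3, B=3, C=1, D=5)
step 2: fire ε:  (A=3, B=3, C=1, D=5) → (A=6, B=2, C=3, D=8)
step 3: fire δ:  (A=6, B=2, C=3, D=8) → (A=5, B=5, C=3, D=11)
step 4: fire ε:  (A=5, B=5, C=3, D=11) → (A=8, B=4, C=5, D=14)
step 5: fire ε:  (A=8, B=4, C=5, D=14) → (A=11, B=3, C=7, D=17)
step 6: fire γ:  (A=11, B=3, C=7, D=17) → (A=12, B=1, C=9, D=17)
step 7: fire ε:  (A=12, B=1, C=9, D=17) → (A=15, B=0, C=11, D=20)
step 8: fire δ:  (A=15, B=0, C=11, D=20) → (A=14, B=3, C=11, D=23)

(A=14, B=3, C=11, D=23)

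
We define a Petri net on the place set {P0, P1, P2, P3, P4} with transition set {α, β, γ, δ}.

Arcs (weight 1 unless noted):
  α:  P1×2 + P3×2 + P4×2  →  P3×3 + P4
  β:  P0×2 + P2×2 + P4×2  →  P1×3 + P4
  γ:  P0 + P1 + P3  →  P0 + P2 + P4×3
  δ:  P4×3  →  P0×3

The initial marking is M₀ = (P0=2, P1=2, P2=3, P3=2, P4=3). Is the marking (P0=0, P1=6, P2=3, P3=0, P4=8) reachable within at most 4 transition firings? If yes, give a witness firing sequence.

NO — not reachable within 4 firings

depth 0: 1 marking
depth 1: 5 markings reached so far
depth 2: 9 markings reached so far
depth 3: 13 markings reached so far
depth 4: 16 markings reached so far
target is not among the 16 markings reachable within 4 steps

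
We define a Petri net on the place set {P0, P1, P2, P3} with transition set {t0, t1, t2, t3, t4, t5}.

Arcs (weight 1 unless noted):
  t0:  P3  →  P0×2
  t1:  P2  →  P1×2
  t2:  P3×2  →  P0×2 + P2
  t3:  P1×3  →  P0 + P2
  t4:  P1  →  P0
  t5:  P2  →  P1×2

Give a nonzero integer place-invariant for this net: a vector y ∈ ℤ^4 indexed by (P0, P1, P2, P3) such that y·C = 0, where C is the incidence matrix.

Incidence matrix C (rows=places, cols=transitions):
       t0   t1   t2   t3   t4   t5
   P0   2    0    2    1    1    0
   P1   0    2    0   -3   -1    2
   P2   0   -1    1    1    0   -1
   P3  -1    0   -2    0    0    0

Candidate y = [1, 1, 2, 2]; check y·C column-wise:
  col t0: 1·2 + 1·0 + 2·0 + 2·-1 = 0
  col t1: 1·0 + 1·2 + 2·-1 + 2·0 = 0
  col t2: 1·2 + 1·0 + 2·1 + 2·-2 = 0
  col t3: 1·1 + 1·-3 + 2·1 + 2·0 = 0
  col t4: 1·1 + 1·-1 + 2·0 + 2·0 = 0
  col t5: 1·0 + 1·2 + 2·-1 + 2·0 = 0

y = (P0:1, P1:1, P2:2, P3:2)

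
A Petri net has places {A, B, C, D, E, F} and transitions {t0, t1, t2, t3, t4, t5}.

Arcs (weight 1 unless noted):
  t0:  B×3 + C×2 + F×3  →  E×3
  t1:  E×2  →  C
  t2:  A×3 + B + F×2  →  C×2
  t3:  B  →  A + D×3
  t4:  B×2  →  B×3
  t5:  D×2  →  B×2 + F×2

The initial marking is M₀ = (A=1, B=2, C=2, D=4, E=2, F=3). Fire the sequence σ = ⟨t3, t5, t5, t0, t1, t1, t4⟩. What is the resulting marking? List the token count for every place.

step 1: fire t3:  (A=1, B=2, C=2, D=4, E=2, F=3) → (A=2, B=1, C=2, D=7, E=2, F=3)
step 2: fire t5:  (A=2, B=1, C=2, D=7, E=2, F=3) → (A=2, B=3, C=2, D=5, E=2, F=5)
step 3: fire t5:  (A=2, B=3, C=2, D=5, E=2, F=5) → (A=2, B=5, C=2, D=3, E=2, F=7)
step 4: fire t0:  (A=2, B=5, C=2, D=3, E=2, F=7) → (A=2, B=2, C=0, D=3, E=5, F=4)
step 5: fire t1:  (A=2, B=2, C=0, D=3, E=5, F=4) → (A=2, B=2, C=1, D=3, E=3, F=4)
step 6: fire t1:  (A=2, B=2, C=1, D=3, E=3, F=4) → (A=2, B=2, C=2, D=3, E=1, F=4)
step 7: fire t4:  (A=2, B=2, C=2, D=3, E=1, F=4) → (A=2, B=3, C=2, D=3, E=1, F=4)

(A=2, B=3, C=2, D=3, E=1, F=4)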